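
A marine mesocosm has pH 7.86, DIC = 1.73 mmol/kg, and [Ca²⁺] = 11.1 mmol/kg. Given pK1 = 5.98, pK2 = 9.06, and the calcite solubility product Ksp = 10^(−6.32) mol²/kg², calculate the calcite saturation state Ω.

Ω = 2.35

α₂ = 1 / (1 + [H⁺]/K2 + [H⁺]²/(K1K2)) = 1 / (1 + 10^+1.20 + 10^-0.68)
   = 1 / (1 + 15.849 + 0.20893) = 1/17.058 = 0.05862
[CO3²⁻] = α₂ × DIC = 0.05862 × 1.73 = 0.1014 mmol/kg
Ksp = 10^(−6.32) = 4.786×10^-7
Ω = [Ca²⁺][CO3²⁻]/Ksp = (11.1×10^-3)(1.014×10^-4) / 4.786×10^-7 = 2.35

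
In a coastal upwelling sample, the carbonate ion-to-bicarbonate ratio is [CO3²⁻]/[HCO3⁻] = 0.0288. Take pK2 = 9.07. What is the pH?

pH = 7.53

From K2 = [H⁺][CO3²⁻]/[HCO3⁻]:  pH = pK2 + log₁₀([CO3²⁻]/[HCO3⁻])
log₁₀(0.0288) = -1.541
pH = 9.07 + (-1.541) = 7.53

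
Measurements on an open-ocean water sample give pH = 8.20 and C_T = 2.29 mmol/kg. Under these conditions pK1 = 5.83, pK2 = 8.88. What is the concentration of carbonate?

α₂ = 1 / (1 + [H⁺]/K2 + [H⁺]²/(K1K2)) = 1 / (1 + 10^+0.68 + 10^-1.69)
   = 1 / (1 + 4.7863 + 0.020417) = 1/5.8067 = 0.1722
[CO3²⁻] = α₂ × DIC = 0.1722 × 2.29 = 0.394 mmol/kg

[CO3²⁻] = 0.394 mmol/kg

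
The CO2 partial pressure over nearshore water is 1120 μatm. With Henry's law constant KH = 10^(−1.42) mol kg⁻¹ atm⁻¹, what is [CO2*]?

KH = 10^(−1.42) = 3.802×10^-2 mol kg⁻¹ atm⁻¹
[CO2*] = KH · pCO2 = 3.802×10^-2 × 1120×10^-6 atm = 4.26×10^-5 mol/kg

[CO2*] = 42.6 μmol/kg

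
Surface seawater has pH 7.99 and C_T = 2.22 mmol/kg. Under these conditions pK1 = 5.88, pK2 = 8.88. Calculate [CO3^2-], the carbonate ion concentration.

α₂ = 1 / (1 + [H⁺]/K2 + [H⁺]²/(K1K2)) = 1 / (1 + 10^+0.89 + 10^-1.22)
   = 1 / (1 + 7.7625 + 0.060256) = 1/8.8227 = 0.1133
[CO3²⁻] = α₂ × DIC = 0.1133 × 2.22 = 0.252 mmol/kg

[CO3²⁻] = 0.252 mmol/kg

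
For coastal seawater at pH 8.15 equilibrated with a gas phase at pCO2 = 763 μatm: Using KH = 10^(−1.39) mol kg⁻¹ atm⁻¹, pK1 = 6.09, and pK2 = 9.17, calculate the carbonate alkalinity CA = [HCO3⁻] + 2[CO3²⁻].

[CO2*] = KH · pCO2 = 10^(−1.39) × 763×10^-6 = 3.108×10^-5 mol/kg
α₀ = 1/(1 + K1/[H⁺] + K1K2/[H⁺]²) = 1/(1 + 10^+2.06 + 10^+1.04) = 0.007888
DIC = [CO2*]/α₀ = 3.108×10^-5 / 0.007888 = 3.941 mmol/kg
CA = (α₁ + 2α₂)·DIC = (0.9056 + 2×0.08649) × 3.941 = 4.25 mmol/kg

CA = 4.25 mmol/kg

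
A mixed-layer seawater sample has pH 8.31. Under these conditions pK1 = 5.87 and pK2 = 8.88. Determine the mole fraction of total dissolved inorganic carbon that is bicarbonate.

α₁ = 1 / (1 + [H⁺]/K1 + K2/[H⁺]) = 1 / (1 + 10^-2.44 + 10^-0.57)
   = 1 / (1 + 0.0036308 + 0.26915) = 1/1.2728 = 0.7857

α₁ = 0.786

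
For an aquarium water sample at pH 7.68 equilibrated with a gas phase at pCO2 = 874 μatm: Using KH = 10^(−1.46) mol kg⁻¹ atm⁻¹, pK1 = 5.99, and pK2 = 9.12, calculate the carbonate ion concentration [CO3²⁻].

[CO3²⁻] = 0.0539 mmol/kg

[CO2*] = KH · pCO2 = 10^(−1.46) × 874×10^-6 = 3.030×10^-5 mol/kg
α₀ = 1/(1 + K1/[H⁺] + K1K2/[H⁺]²) = 1/(1 + 10^+1.69 + 10^+0.25) = 0.01932
DIC = [CO2*]/α₀ = 3.030×10^-5 / 0.01932 = 1.568 mmol/kg
[CO3²⁻] = α₂·DIC; α₂ = 0.03436, so [CO3²⁻] = 0.03436 × 1.568 = 0.0539 mmol/kg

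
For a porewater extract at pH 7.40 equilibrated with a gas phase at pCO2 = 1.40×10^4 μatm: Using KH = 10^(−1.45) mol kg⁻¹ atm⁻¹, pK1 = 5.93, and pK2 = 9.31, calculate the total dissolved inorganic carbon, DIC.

DIC = 15.3 mmol/kg

[CO2*] = KH · pCO2 = 10^(−1.45) × 1.40×10^4×10^-6 = 4.967×10^-4 mol/kg
α₀ = 1/(1 + K1/[H⁺] + K1K2/[H⁺]²) = 1/(1 + 10^+1.47 + 10^-0.44) = 0.03239
DIC = [CO2*]/α₀ = 4.967×10^-4 / 0.03239 = 15.3 mmol/kg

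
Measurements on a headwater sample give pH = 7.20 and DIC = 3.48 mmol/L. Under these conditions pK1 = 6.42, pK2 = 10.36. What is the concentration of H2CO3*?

α₀ = 1 / (1 + K1/[H⁺] + K1K2/[H⁺]²) = 1 / (1 + 10^+0.78 + 10^-2.38)
   = 1 / (1 + 6.0256 + 0.0041687) = 1/7.0298 = 0.1423
[CO2*] = α₀ × DIC = 0.1423 × 3.48 = 0.495 mmol/L

[CO2*] = 0.495 mmol/L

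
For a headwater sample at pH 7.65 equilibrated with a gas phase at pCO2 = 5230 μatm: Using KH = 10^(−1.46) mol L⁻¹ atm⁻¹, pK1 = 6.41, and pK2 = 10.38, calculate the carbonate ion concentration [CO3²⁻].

[CO3²⁻] = 5.87 μmol/L

[CO2*] = KH · pCO2 = 10^(−1.46) × 5230×10^-6 = 1.813×10^-4 mol/L
α₀ = 1/(1 + K1/[H⁺] + K1K2/[H⁺]²) = 1/(1 + 10^+1.24 + 10^-1.49) = 0.05432
DIC = [CO2*]/α₀ = 1.813×10^-4 / 0.05432 = 3.339 mmol/L
[CO3²⁻] = α₂·DIC; α₂ = 0.001758, so [CO3²⁻] = 0.001758 × 3.339 = 0.00587 mmol/L = 5.87 μmol/L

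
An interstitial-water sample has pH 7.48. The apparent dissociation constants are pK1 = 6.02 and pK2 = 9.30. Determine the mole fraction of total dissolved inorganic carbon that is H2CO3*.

α₀ = 0.0330

α₀ = 1 / (1 + K1/[H⁺] + K1K2/[H⁺]²) = 1 / (1 + 10^+1.46 + 10^-0.36)
   = 1 / (1 + 28.840 + 0.43652) = 1/30.277 = 0.03303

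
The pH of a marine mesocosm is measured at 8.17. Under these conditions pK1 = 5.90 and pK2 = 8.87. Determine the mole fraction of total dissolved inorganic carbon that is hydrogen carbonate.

α₁ = 1 / (1 + [H⁺]/K1 + K2/[H⁺]) = 1 / (1 + 10^-2.27 + 10^-0.70)
   = 1 / (1 + 0.0053703 + 0.19953) = 1/1.2049 = 0.8299

α₁ = 0.830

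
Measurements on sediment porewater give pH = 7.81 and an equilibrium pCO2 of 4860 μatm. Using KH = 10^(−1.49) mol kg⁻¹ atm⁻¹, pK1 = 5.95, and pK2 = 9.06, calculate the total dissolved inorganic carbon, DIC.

[CO2*] = KH · pCO2 = 10^(−1.49) × 4860×10^-6 = 1.573×10^-4 mol/kg
α₀ = 1/(1 + K1/[H⁺] + K1K2/[H⁺]²) = 1/(1 + 10^+1.86 + 10^+0.61) = 0.01290
DIC = [CO2*]/α₀ = 1.573×10^-4 / 0.01290 = 12.2 mmol/kg

DIC = 12.2 mmol/kg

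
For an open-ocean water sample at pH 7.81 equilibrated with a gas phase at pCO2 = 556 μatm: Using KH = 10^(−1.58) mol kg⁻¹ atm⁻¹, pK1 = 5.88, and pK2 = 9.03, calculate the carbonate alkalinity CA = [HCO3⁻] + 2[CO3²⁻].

[CO2*] = KH · pCO2 = 10^(−1.58) × 556×10^-6 = 1.462×10^-5 mol/kg
α₀ = 1/(1 + K1/[H⁺] + K1K2/[H⁺]²) = 1/(1 + 10^+1.93 + 10^+0.71) = 0.01096
DIC = [CO2*]/α₀ = 1.462×10^-5 / 0.01096 = 1.334 mmol/kg
CA = (α₁ + 2α₂)·DIC = (0.9328 + 2×0.05621) × 1.334 = 1.39 mmol/kg

CA = 1.39 mmol/kg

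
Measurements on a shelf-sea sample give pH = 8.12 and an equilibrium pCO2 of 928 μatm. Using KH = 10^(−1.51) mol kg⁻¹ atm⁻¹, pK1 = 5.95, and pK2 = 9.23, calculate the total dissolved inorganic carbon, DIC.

DIC = 4.60 mmol/kg

[CO2*] = KH · pCO2 = 10^(−1.51) × 928×10^-6 = 2.868×10^-5 mol/kg
α₀ = 1/(1 + K1/[H⁺] + K1K2/[H⁺]²) = 1/(1 + 10^+2.17 + 10^+1.06) = 0.006235
DIC = [CO2*]/α₀ = 2.868×10^-5 / 0.006235 = 4.60 mmol/kg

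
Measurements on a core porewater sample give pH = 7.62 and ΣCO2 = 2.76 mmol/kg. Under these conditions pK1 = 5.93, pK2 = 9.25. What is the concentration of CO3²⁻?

[CO3²⁻] = 0.0620 mmol/kg

α₂ = 1 / (1 + [H⁺]/K2 + [H⁺]²/(K1K2)) = 1 / (1 + 10^+1.63 + 10^-0.06)
   = 1 / (1 + 42.658 + 0.87096) = 1/44.529 = 0.02246
[CO3²⁻] = α₂ × DIC = 0.02246 × 2.76 = 0.0620 mmol/kg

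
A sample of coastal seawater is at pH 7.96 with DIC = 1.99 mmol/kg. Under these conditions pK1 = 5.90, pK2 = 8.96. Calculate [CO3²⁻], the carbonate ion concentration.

[CO3²⁻] = 0.179 mmol/kg

α₂ = 1 / (1 + [H⁺]/K2 + [H⁺]²/(K1K2)) = 1 / (1 + 10^+1.00 + 10^-1.06)
   = 1 / (1 + 10.000 + 0.087096) = 1/11.087 = 0.09019
[CO3²⁻] = α₂ × DIC = 0.09019 × 1.99 = 0.179 mmol/kg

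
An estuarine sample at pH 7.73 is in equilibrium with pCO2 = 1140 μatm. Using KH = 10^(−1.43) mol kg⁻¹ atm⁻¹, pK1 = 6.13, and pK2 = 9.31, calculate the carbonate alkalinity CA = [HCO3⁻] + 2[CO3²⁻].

[CO2*] = KH · pCO2 = 10^(−1.43) × 1140×10^-6 = 4.236×10^-5 mol/kg
α₀ = 1/(1 + K1/[H⁺] + K1K2/[H⁺]²) = 1/(1 + 10^+1.60 + 10^+0.02) = 0.02389
DIC = [CO2*]/α₀ = 4.236×10^-5 / 0.02389 = 1.773 mmol/kg
CA = (α₁ + 2α₂)·DIC = (0.9511 + 2×0.02502) × 1.773 = 1.77 mmol/kg

CA = 1.77 mmol/kg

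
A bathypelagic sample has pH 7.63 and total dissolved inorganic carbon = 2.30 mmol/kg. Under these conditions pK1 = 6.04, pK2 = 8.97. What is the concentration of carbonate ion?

α₂ = 1 / (1 + [H⁺]/K2 + [H⁺]²/(K1K2)) = 1 / (1 + 10^+1.34 + 10^-0.25)
   = 1 / (1 + 21.878 + 0.56234) = 1/23.440 = 0.04266
[CO3²⁻] = α₂ × DIC = 0.04266 × 2.30 = 0.0981 mmol/kg

[CO3²⁻] = 0.0981 mmol/kg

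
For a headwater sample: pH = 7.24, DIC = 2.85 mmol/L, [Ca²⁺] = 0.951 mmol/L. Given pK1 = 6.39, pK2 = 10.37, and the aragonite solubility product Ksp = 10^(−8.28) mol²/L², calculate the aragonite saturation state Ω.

Ω = 0.335

α₂ = 1 / (1 + [H⁺]/K2 + [H⁺]²/(K1K2)) = 1 / (1 + 10^+3.13 + 10^+2.28)
   = 1 / (1 + 1349.0 + 190.55) = 1/1540.5 = 0.0006491
[CO3²⁻] = α₂ × DIC = 0.0006491 × 2.85 = 0.001850 mmol/L = 1.850 μmol/L
Ksp = 10^(−8.28) = 5.248×10^-9
Ω = [Ca²⁺][CO3²⁻]/Ksp = (0.951×10^-3)(1.850×10^-6) / 5.248×10^-9 = 0.335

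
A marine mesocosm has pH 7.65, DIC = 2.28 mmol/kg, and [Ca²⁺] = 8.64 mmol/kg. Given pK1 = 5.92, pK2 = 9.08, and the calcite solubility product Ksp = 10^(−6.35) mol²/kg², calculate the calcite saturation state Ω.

α₂ = 1 / (1 + [H⁺]/K2 + [H⁺]²/(K1K2)) = 1 / (1 + 10^+1.43 + 10^-0.30)
   = 1 / (1 + 26.915 + 0.50119) = 1/28.417 = 0.03519
[CO3²⁻] = α₂ × DIC = 0.03519 × 2.28 = 0.08023 mmol/kg
Ksp = 10^(−6.35) = 4.467×10^-7
Ω = [Ca²⁺][CO3²⁻]/Ksp = (8.64×10^-3)(8.023×10^-5) / 4.467×10^-7 = 1.55

Ω = 1.55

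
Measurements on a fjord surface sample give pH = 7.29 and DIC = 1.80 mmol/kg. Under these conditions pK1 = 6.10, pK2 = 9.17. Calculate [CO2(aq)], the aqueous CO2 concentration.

[CO2*] = 0.108 mmol/kg

α₀ = 1 / (1 + K1/[H⁺] + K1K2/[H⁺]²) = 1 / (1 + 10^+1.19 + 10^-0.69)
   = 1 / (1 + 15.488 + 0.20417) = 1/16.692 = 0.05991
[CO2*] = α₀ × DIC = 0.05991 × 1.80 = 0.108 mmol/kg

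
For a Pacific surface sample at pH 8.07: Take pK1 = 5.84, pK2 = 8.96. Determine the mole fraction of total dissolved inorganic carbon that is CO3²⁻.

α₂ = 0.114

α₂ = 1 / (1 + [H⁺]/K2 + [H⁺]²/(K1K2)) = 1 / (1 + 10^+0.89 + 10^-1.34)
   = 1 / (1 + 7.7625 + 0.045709) = 1/8.8082 = 0.1135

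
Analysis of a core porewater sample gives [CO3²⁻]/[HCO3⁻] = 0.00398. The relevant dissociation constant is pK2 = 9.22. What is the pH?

From K2 = [H⁺][CO3²⁻]/[HCO3⁻]:  pH = pK2 + log₁₀([CO3²⁻]/[HCO3⁻])
log₁₀(0.00398) = -2.400
pH = 9.22 + (-2.400) = 6.82

pH = 6.82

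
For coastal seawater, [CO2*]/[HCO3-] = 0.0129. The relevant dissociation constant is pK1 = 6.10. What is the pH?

From K1 = [H⁺][HCO3-]/[CO2*]:  pH = pK1 − log₁₀([CO2*]/[HCO3-])
log₁₀(0.0129) = -1.889
pH = 6.10 − (-1.889) = 7.99

pH = 7.99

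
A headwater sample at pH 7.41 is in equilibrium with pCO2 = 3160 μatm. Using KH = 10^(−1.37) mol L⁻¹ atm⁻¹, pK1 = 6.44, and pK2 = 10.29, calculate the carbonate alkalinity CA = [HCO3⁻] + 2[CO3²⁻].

[CO2*] = KH · pCO2 = 10^(−1.37) × 3160×10^-6 = 1.348×10^-4 mol/L
α₀ = 1/(1 + K1/[H⁺] + K1K2/[H⁺]²) = 1/(1 + 10^+0.97 + 10^-1.91) = 0.09667
DIC = [CO2*]/α₀ = 1.348×10^-4 / 0.09667 = 1.394 mmol/L
CA = (α₁ + 2α₂)·DIC = (0.9021 + 2×0.001189) × 1.394 = 1.26 mmol/L

CA = 1.26 mmol/L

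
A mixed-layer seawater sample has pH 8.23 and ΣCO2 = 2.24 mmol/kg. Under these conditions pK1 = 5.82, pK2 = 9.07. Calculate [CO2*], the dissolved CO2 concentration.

α₀ = 1 / (1 + K1/[H⁺] + K1K2/[H⁺]²) = 1 / (1 + 10^+2.41 + 10^+1.57)
   = 1 / (1 + 257.04 + 37.154) = 1/295.19 = 0.003388
[CO2*] = α₀ × DIC = 0.003388 × 2.24 = 0.00759 mmol/kg = 7.59 μmol/kg

[CO2*] = 7.59 μmol/kg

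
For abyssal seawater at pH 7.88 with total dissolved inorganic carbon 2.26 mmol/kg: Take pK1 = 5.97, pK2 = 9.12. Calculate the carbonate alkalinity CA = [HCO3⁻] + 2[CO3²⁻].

CA = 2.36 mmol/kg

CA = [HCO3⁻] + 2[CO3²⁻] = (α₁ + 2α₂)·DIC
At pH 7.88: [H⁺]/K1 = 10^-1.91 = 0.012303, K2/[H⁺] = 10^-1.24 = 0.057544
α₁ = 1/(1 + 0.012303 + 0.057544) = 1/1.0698 = 0.9347; α₂ = α₁·K2/[H⁺] = 0.05379
α₁ + 2α₂ = 1.0423
CA = 1.0423 × 2.26 = 2.36 mmol/kg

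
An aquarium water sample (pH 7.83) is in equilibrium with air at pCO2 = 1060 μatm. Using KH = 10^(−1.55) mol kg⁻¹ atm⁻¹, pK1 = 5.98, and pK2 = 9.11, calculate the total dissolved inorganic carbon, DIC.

[CO2*] = KH · pCO2 = 10^(−1.55) × 1060×10^-6 = 2.987×10^-5 mol/kg
α₀ = 1/(1 + K1/[H⁺] + K1K2/[H⁺]²) = 1/(1 + 10^+1.85 + 10^+0.57) = 0.01324
DIC = [CO2*]/α₀ = 2.987×10^-5 / 0.01324 = 2.26 mmol/kg

DIC = 2.26 mmol/kg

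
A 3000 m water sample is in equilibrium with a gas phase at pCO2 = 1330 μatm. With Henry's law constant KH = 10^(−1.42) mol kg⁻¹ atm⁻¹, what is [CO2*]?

[CO2*] = 50.6 μmol/kg

KH = 10^(−1.42) = 3.802×10^-2 mol kg⁻¹ atm⁻¹
[CO2*] = KH · pCO2 = 3.802×10^-2 × 1330×10^-6 atm = 5.06×10^-5 mol/kg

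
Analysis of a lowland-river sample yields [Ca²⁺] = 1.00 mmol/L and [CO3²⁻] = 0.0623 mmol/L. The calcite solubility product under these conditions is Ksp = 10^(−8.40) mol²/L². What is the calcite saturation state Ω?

Ksp = 10^(−8.40) = 3.981×10^-9
Ω = [Ca²⁺][CO3²⁻]/Ksp = (1.00×10^-3)(0.0623×10^-3) / 3.981×10^-9 = 15.6

Ω = 15.6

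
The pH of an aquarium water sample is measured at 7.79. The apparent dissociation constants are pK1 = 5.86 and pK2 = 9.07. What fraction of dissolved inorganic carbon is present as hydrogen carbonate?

α₁ = 0.940

α₁ = 1 / (1 + [H⁺]/K1 + K2/[H⁺]) = 1 / (1 + 10^-1.93 + 10^-1.28)
   = 1 / (1 + 0.011749 + 0.052481) = 1/1.0642 = 0.9396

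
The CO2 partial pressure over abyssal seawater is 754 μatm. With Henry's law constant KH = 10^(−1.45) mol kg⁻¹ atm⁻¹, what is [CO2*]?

KH = 10^(−1.45) = 3.548×10^-2 mol kg⁻¹ atm⁻¹
[CO2*] = KH · pCO2 = 3.548×10^-2 × 754×10^-6 atm = 2.68×10^-5 mol/kg

[CO2*] = 26.8 μmol/kg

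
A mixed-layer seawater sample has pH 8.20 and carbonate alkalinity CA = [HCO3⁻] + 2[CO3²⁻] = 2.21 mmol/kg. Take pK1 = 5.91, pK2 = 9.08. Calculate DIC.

DIC = 1.99 mmol/kg

CA = [HCO3⁻] + 2[CO3²⁻] = (α₁ + 2α₂)·DIC
At pH 8.20: [H⁺]/K1 = 10^-2.29 = 0.0051286, K2/[H⁺] = 10^-0.88 = 0.13183
α₁ = 1/(1 + 0.0051286 + 0.13183) = 1/1.1370 = 0.8795; α₂ = α₁·K2/[H⁺] = 0.1159
α₁ + 2α₂ = 1.1114
DIC = CA / (α₁ + 2α₂) = 2.21 / 1.1114 = 1.99 mmol/kg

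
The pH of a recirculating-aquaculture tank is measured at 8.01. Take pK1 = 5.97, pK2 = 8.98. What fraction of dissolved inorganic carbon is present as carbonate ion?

α₂ = 1 / (1 + [H⁺]/K2 + [H⁺]²/(K1K2)) = 1 / (1 + 10^+0.97 + 10^-1.07)
   = 1 / (1 + 9.3325 + 0.085114) = 1/10.418 = 0.09599

α₂ = 0.0960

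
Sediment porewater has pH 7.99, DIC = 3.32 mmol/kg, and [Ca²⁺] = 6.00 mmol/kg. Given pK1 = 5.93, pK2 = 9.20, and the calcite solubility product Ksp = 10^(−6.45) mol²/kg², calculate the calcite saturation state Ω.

α₂ = 1 / (1 + [H⁺]/K2 + [H⁺]²/(K1K2)) = 1 / (1 + 10^+1.21 + 10^-0.85)
   = 1 / (1 + 16.218 + 0.14125) = 1/17.359 = 0.05761
[CO3²⁻] = α₂ × DIC = 0.05761 × 3.32 = 0.1913 mmol/kg
Ksp = 10^(−6.45) = 3.548×10^-7
Ω = [Ca²⁺][CO3²⁻]/Ksp = (6.00×10^-3)(1.913×10^-4) / 3.548×10^-7 = 3.23

Ω = 3.23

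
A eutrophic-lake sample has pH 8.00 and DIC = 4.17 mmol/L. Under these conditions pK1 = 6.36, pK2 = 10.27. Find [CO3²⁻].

[CO3²⁻] = 0.0218 mmol/L

α₂ = 1 / (1 + [H⁺]/K2 + [H⁺]²/(K1K2)) = 1 / (1 + 10^+2.27 + 10^+0.63)
   = 1 / (1 + 186.21 + 4.2658) = 1/191.47 = 0.005223
[CO3²⁻] = α₂ × DIC = 0.005223 × 4.17 = 0.0218 mmol/L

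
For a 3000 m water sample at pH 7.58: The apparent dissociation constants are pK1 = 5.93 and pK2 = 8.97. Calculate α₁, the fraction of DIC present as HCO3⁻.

α₁ = 1 / (1 + [H⁺]/K1 + K2/[H⁺]) = 1 / (1 + 10^-1.65 + 10^-1.39)
   = 1 / (1 + 0.022387 + 0.040738) = 1/1.0631 = 0.9406

α₁ = 0.941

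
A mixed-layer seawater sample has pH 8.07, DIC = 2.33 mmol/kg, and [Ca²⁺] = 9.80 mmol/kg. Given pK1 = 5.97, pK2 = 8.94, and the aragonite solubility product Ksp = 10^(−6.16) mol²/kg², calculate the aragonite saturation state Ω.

Ω = 3.90

α₂ = 1 / (1 + [H⁺]/K2 + [H⁺]²/(K1K2)) = 1 / (1 + 10^+0.87 + 10^-1.23)
   = 1 / (1 + 7.4131 + 0.058884) = 1/8.4720 = 0.1180
[CO3²⁻] = α₂ × DIC = 0.1180 × 2.33 = 0.2750 mmol/kg
Ksp = 10^(−6.16) = 6.918×10^-7
Ω = [Ca²⁺][CO3²⁻]/Ksp = (9.80×10^-3)(2.750×10^-4) / 6.918×10^-7 = 3.90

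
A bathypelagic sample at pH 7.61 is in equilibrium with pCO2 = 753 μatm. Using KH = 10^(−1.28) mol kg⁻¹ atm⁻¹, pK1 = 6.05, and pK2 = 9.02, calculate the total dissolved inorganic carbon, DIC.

[CO2*] = KH · pCO2 = 10^(−1.28) × 753×10^-6 = 3.952×10^-5 mol/kg
α₀ = 1/(1 + K1/[H⁺] + K1K2/[H⁺]²) = 1/(1 + 10^+1.56 + 10^+0.15) = 0.02583
DIC = [CO2*]/α₀ = 3.952×10^-5 / 0.02583 = 1.53 mmol/kg

DIC = 1.53 mmol/kg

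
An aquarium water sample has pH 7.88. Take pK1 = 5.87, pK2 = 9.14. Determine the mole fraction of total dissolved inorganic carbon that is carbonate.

α₂ = 1 / (1 + [H⁺]/K2 + [H⁺]²/(K1K2)) = 1 / (1 + 10^+1.26 + 10^-0.75)
   = 1 / (1 + 18.197 + 0.17783) = 1/19.375 = 0.05161

α₂ = 0.0516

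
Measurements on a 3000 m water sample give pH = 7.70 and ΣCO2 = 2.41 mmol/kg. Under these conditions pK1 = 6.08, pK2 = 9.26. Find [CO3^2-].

α₂ = 1 / (1 + [H⁺]/K2 + [H⁺]²/(K1K2)) = 1 / (1 + 10^+1.56 + 10^-0.06)
   = 1 / (1 + 36.308 + 0.87096) = 1/38.179 = 0.02619
[CO3²⁻] = α₂ × DIC = 0.02619 × 2.41 = 0.0631 mmol/kg

[CO3²⁻] = 0.0631 mmol/kg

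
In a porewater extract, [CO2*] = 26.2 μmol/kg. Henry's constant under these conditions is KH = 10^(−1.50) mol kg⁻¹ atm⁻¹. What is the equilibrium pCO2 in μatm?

pCO2 = 829 μatm

KH = 10^(−1.50) = 3.162×10^-2 mol kg⁻¹ atm⁻¹
pCO2 = [CO2*]/KH = 26.2×10^-6 / 3.162×10^-2 = 8.29×10^-4 atm = 829 μatm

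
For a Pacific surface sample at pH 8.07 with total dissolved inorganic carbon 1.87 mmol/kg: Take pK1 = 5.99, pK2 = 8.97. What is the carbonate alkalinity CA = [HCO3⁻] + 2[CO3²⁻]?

CA = [HCO3⁻] + 2[CO3²⁻] = (α₁ + 2α₂)·DIC
At pH 8.07: [H⁺]/K1 = 10^-2.08 = 0.0083176, K2/[H⁺] = 10^-0.90 = 0.12589
α₁ = 1/(1 + 0.0083176 + 0.12589) = 1/1.1342 = 0.8817; α₂ = α₁·K2/[H⁺] = 0.1110
α₁ + 2α₂ = 1.1037
CA = 1.1037 × 1.87 = 2.06 mmol/kg

CA = 2.06 mmol/kg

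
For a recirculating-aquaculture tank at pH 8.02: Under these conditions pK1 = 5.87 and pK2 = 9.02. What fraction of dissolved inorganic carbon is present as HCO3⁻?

α₁ = 0.903

α₁ = 1 / (1 + [H⁺]/K1 + K2/[H⁺]) = 1 / (1 + 10^-2.15 + 10^-1.00)
   = 1 / (1 + 0.0070795 + 0.10000) = 1/1.1071 = 0.9033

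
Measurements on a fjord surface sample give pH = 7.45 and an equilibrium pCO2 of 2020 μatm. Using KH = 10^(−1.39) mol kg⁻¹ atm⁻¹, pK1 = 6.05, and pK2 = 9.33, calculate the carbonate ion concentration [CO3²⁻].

[CO2*] = KH · pCO2 = 10^(−1.39) × 2020×10^-6 = 8.229×10^-5 mol/kg
α₀ = 1/(1 + K1/[H⁺] + K1K2/[H⁺]²) = 1/(1 + 10^+1.40 + 10^-0.48) = 0.03781
DIC = [CO2*]/α₀ = 8.229×10^-5 / 0.03781 = 2.177 mmol/kg
[CO3²⁻] = α₂·DIC; α₂ = 0.01252, so [CO3²⁻] = 0.01252 × 2.177 = 0.0272 mmol/kg

[CO3²⁻] = 0.0272 mmol/kg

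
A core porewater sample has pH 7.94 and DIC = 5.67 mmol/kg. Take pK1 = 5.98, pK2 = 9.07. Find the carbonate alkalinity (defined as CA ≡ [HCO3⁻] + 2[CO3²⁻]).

CA = 6.00 mmol/kg

CA = [HCO3⁻] + 2[CO3²⁻] = (α₁ + 2α₂)·DIC
At pH 7.94: [H⁺]/K1 = 10^-1.96 = 0.010965, K2/[H⁺] = 10^-1.13 = 0.074131
α₁ = 1/(1 + 0.010965 + 0.074131) = 1/1.0851 = 0.9216; α₂ = α₁·K2/[H⁺] = 0.06832
α₁ + 2α₂ = 1.0582
CA = 1.0582 × 5.67 = 6.00 mmol/kg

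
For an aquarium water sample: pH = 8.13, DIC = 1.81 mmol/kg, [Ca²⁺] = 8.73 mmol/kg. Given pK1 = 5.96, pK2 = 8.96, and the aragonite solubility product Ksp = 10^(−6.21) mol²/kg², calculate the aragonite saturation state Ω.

Ω = 3.28

α₂ = 1 / (1 + [H⁺]/K2 + [H⁺]²/(K1K2)) = 1 / (1 + 10^+0.83 + 10^-1.34)
   = 1 / (1 + 6.7608 + 0.045709) = 1/7.8065 = 0.1281
[CO3²⁻] = α₂ × DIC = 0.1281 × 1.81 = 0.2319 mmol/kg
Ksp = 10^(−6.21) = 6.166×10^-7
Ω = [Ca²⁺][CO3²⁻]/Ksp = (8.73×10^-3)(2.319×10^-4) / 6.166×10^-7 = 3.28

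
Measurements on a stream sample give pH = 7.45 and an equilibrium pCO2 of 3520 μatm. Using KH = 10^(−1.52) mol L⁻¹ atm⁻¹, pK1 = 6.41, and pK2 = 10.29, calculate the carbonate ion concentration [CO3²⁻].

[CO3²⁻] = 1.68 μmol/L

[CO2*] = KH · pCO2 = 10^(−1.52) × 3520×10^-6 = 1.063×10^-4 mol/L
α₀ = 1/(1 + K1/[H⁺] + K1K2/[H⁺]²) = 1/(1 + 10^+1.04 + 10^-1.80) = 0.08347
DIC = [CO2*]/α₀ = 1.063×10^-4 / 0.08347 = 1.274 mmol/L
[CO3²⁻] = α₂·DIC; α₂ = 0.001323, so [CO3²⁻] = 0.001323 × 1.274 = 0.00168 mmol/L = 1.68 μmol/L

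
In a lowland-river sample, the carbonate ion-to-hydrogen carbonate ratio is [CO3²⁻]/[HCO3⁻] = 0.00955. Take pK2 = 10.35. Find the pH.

From K2 = [H⁺][CO3²⁻]/[HCO3⁻]:  pH = pK2 + log₁₀([CO3²⁻]/[HCO3⁻])
log₁₀(0.00955) = -2.020
pH = 10.35 + (-2.020) = 8.33

pH = 8.33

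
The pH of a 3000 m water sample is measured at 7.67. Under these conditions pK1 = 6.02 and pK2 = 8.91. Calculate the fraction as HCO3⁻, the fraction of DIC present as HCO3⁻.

α₁ = 0.926

α₁ = 1 / (1 + [H⁺]/K1 + K2/[H⁺]) = 1 / (1 + 10^-1.65 + 10^-1.24)
   = 1 / (1 + 0.022387 + 0.057544) = 1/1.0799 = 0.9260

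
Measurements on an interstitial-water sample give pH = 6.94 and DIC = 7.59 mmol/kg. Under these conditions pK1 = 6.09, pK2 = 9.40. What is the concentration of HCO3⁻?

α₁ = 1 / (1 + [H⁺]/K1 + K2/[H⁺]) = 1 / (1 + 10^-0.85 + 10^-2.46)
   = 1 / (1 + 0.14125 + 0.0034674) = 1/1.1447 = 0.8736
[HCO3⁻] = α₁ × DIC = 0.8736 × 7.59 = 6.63 mmol/kg

[HCO3⁻] = 6.63 mmol/kg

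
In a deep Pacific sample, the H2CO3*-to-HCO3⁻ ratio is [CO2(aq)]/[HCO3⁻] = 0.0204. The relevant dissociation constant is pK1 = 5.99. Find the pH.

pH = 7.68

From K1 = [H⁺][HCO3⁻]/[CO2(aq)]:  pH = pK1 − log₁₀([CO2(aq)]/[HCO3⁻])
log₁₀(0.0204) = -1.690
pH = 5.99 − (-1.690) = 7.68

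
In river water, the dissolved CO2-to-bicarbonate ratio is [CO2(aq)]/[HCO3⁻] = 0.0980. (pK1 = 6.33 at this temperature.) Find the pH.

From K1 = [H⁺][HCO3⁻]/[CO2(aq)]:  pH = pK1 − log₁₀([CO2(aq)]/[HCO3⁻])
log₁₀(0.0980) = -1.009
pH = 6.33 − (-1.009) = 7.34

pH = 7.34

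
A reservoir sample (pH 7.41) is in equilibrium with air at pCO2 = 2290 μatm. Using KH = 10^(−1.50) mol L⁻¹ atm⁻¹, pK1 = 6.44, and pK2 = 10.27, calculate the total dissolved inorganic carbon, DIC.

DIC = 0.749 mmol/L

[CO2*] = KH · pCO2 = 10^(−1.50) × 2290×10^-6 = 7.242×10^-5 mol/L
α₀ = 1/(1 + K1/[H⁺] + K1K2/[H⁺]²) = 1/(1 + 10^+0.97 + 10^-1.89) = 0.09666
DIC = [CO2*]/α₀ = 7.242×10^-5 / 0.09666 = 0.749 mmol/L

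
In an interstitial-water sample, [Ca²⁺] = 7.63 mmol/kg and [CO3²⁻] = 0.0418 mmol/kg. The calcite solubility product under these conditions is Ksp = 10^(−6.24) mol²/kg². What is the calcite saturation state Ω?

Ksp = 10^(−6.24) = 5.754×10^-7
Ω = [Ca²⁺][CO3²⁻]/Ksp = (7.63×10^-3)(0.0418×10^-3) / 5.754×10^-7 = 0.554

Ω = 0.554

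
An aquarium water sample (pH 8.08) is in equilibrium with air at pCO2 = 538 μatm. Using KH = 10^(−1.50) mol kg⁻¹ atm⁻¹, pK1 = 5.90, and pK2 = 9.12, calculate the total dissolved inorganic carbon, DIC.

DIC = 2.83 mmol/kg

[CO2*] = KH · pCO2 = 10^(−1.50) × 538×10^-6 = 1.701×10^-5 mol/kg
α₀ = 1/(1 + K1/[H⁺] + K1K2/[H⁺]²) = 1/(1 + 10^+2.18 + 10^+1.14) = 0.006018
DIC = [CO2*]/α₀ = 1.701×10^-5 / 0.006018 = 2.83 mmol/kg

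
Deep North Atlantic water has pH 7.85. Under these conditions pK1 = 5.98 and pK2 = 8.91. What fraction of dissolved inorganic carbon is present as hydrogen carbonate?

α₁ = 0.909

α₁ = 1 / (1 + [H⁺]/K1 + K2/[H⁺]) = 1 / (1 + 10^-1.87 + 10^-1.06)
   = 1 / (1 + 0.013490 + 0.087096) = 1/1.1006 = 0.9086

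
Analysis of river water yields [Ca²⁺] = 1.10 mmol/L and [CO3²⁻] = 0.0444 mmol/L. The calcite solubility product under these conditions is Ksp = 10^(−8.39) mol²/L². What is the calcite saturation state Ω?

Ksp = 10^(−8.39) = 4.074×10^-9
Ω = [Ca²⁺][CO3²⁻]/Ksp = (1.10×10^-3)(0.0444×10^-3) / 4.074×10^-9 = 12.0

Ω = 12.0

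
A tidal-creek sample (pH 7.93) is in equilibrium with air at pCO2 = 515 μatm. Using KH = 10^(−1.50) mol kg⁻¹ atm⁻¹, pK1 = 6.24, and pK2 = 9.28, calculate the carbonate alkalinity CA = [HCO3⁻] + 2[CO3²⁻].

[CO2*] = KH · pCO2 = 10^(−1.50) × 515×10^-6 = 1.629×10^-5 mol/kg
α₀ = 1/(1 + K1/[H⁺] + K1K2/[H⁺]²) = 1/(1 + 10^+1.69 + 10^+0.34) = 0.01917
DIC = [CO2*]/α₀ = 1.629×10^-5 / 0.01917 = 0.8496 mmol/kg
CA = (α₁ + 2α₂)·DIC = (0.9389 + 2×0.04194) × 0.8496 = 0.869 mmol/kg

CA = 0.869 mmol/kg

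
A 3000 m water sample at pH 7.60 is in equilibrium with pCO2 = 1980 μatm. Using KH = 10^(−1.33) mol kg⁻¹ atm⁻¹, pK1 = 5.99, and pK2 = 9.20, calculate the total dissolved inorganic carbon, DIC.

[CO2*] = KH · pCO2 = 10^(−1.33) × 1980×10^-6 = 9.261×10^-5 mol/kg
α₀ = 1/(1 + K1/[H⁺] + K1K2/[H⁺]²) = 1/(1 + 10^+1.61 + 10^+0.01) = 0.02339
DIC = [CO2*]/α₀ = 9.261×10^-5 / 0.02339 = 3.96 mmol/kg

DIC = 3.96 mmol/kg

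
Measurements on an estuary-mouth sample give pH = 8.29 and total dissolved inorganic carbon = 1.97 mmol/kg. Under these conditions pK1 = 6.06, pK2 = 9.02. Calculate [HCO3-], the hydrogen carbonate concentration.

[HCO3⁻] = 1.65 mmol/kg

α₁ = 1 / (1 + [H⁺]/K1 + K2/[H⁺]) = 1 / (1 + 10^-2.23 + 10^-0.73)
   = 1 / (1 + 0.0058884 + 0.18621) = 1/1.1921 = 0.8389
[HCO3⁻] = α₁ × DIC = 0.8389 × 1.97 = 1.65 mmol/kg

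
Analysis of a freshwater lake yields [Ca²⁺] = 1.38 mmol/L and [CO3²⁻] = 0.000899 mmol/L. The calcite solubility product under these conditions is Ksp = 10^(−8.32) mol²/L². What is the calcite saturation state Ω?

Ω = 0.259

Ksp = 10^(−8.32) = 4.786×10^-9
Ω = [Ca²⁺][CO3²⁻]/Ksp = (1.38×10^-3)(0.000899×10^-3) / 4.786×10^-9 = 0.259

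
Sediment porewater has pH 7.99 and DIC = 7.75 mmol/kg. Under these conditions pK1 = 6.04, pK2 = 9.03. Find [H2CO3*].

[CO2*] = 0.0789 mmol/kg

α₀ = 1 / (1 + K1/[H⁺] + K1K2/[H⁺]²) = 1 / (1 + 10^+1.95 + 10^+0.91)
   = 1 / (1 + 89.125 + 8.1283) = 1/98.253 = 0.01018
[CO2*] = α₀ × DIC = 0.01018 × 7.75 = 0.0789 mmol/kg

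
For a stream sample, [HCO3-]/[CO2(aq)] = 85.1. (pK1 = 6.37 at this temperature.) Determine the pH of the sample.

pH = 8.30

From K1 = [H⁺][HCO3-]/[CO2(aq)]:  pH = pK1 + log₁₀([HCO3-]/[CO2(aq)])
log₁₀(85.1) = +1.930
pH = 6.37 + (+1.930) = 8.30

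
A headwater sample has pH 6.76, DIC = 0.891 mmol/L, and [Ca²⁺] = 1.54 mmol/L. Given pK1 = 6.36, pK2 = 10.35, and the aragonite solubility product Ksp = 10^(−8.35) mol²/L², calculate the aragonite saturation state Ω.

α₂ = 1 / (1 + [H⁺]/K2 + [H⁺]²/(K1K2)) = 1 / (1 + 10^+3.59 + 10^+3.19)
   = 1 / (1 + 3890.5 + 1548.8) = 1/5440.3 = 0.0001838
[CO3²⁻] = α₂ × DIC = 0.0001838 × 0.891 = 0.0001638 mmol/L = 0.1638 μmol/L
Ksp = 10^(−8.35) = 4.467×10^-9
Ω = [Ca²⁺][CO3²⁻]/Ksp = (1.54×10^-3)(1.638×10^-7) / 4.467×10^-9 = 0.0565

Ω = 0.0565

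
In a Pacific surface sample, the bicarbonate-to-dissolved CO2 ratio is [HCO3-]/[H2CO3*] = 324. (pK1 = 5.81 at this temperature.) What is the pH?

From K1 = [H⁺][HCO3-]/[H2CO3*]:  pH = pK1 + log₁₀([HCO3-]/[H2CO3*])
log₁₀(324) = +2.511
pH = 5.81 + (+2.511) = 8.32

pH = 8.32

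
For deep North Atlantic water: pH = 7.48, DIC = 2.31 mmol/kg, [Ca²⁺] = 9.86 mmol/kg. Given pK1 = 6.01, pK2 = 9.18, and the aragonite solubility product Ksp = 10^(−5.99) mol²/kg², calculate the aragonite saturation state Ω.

Ω = 0.421

α₂ = 1 / (1 + [H⁺]/K2 + [H⁺]²/(K1K2)) = 1 / (1 + 10^+1.70 + 10^+0.23)
   = 1 / (1 + 50.119 + 1.6982) = 1/52.817 = 0.01893
[CO3²⁻] = α₂ × DIC = 0.01893 × 2.31 = 0.04374 mmol/kg
Ksp = 10^(−5.99) = 1.023×10^-6
Ω = [Ca²⁺][CO3²⁻]/Ksp = (9.86×10^-3)(4.374×10^-5) / 1.023×10^-6 = 0.421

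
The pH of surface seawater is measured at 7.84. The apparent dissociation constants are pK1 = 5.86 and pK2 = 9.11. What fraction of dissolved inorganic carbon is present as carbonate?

α₂ = 0.0505

α₂ = 1 / (1 + [H⁺]/K2 + [H⁺]²/(K1K2)) = 1 / (1 + 10^+1.27 + 10^-0.71)
   = 1 / (1 + 18.621 + 0.19498) = 1/19.816 = 0.05046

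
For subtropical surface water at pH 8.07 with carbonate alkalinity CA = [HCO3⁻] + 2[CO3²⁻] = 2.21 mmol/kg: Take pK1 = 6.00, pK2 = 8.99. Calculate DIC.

CA = [HCO3⁻] + 2[CO3²⁻] = (α₁ + 2α₂)·DIC
At pH 8.07: [H⁺]/K1 = 10^-2.07 = 0.0085114, K2/[H⁺] = 10^-0.92 = 0.12023
α₁ = 1/(1 + 0.0085114 + 0.12023) = 1/1.1287 = 0.8859; α₂ = α₁·K2/[H⁺] = 0.1065
α₁ + 2α₂ = 1.0990
DIC = CA / (α₁ + 2α₂) = 2.21 / 1.0990 = 2.01 mmol/kg

DIC = 2.01 mmol/kg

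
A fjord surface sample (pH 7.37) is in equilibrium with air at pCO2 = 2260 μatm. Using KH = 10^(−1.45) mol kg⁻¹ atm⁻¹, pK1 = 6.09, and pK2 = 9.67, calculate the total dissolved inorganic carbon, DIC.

DIC = 1.62 mmol/kg

[CO2*] = KH · pCO2 = 10^(−1.45) × 2260×10^-6 = 8.019×10^-5 mol/kg
α₀ = 1/(1 + K1/[H⁺] + K1K2/[H⁺]²) = 1/(1 + 10^+1.28 + 10^-1.02) = 0.04963
DIC = [CO2*]/α₀ = 8.019×10^-5 / 0.04963 = 1.62 mmol/kg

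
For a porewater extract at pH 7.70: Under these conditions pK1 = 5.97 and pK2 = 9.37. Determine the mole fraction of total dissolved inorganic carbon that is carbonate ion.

α₂ = 1 / (1 + [H⁺]/K2 + [H⁺]²/(K1K2)) = 1 / (1 + 10^+1.67 + 10^-0.06)
   = 1 / (1 + 46.774 + 0.87096) = 1/48.644 = 0.02056

α₂ = 0.0206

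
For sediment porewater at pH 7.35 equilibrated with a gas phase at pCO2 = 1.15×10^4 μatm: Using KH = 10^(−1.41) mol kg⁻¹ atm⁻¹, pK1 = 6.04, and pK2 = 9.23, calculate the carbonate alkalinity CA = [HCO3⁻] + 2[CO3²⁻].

[CO2*] = KH · pCO2 = 10^(−1.41) × 1.15×10^4×10^-6 = 4.474×10^-4 mol/kg
α₀ = 1/(1 + K1/[H⁺] + K1K2/[H⁺]²) = 1/(1 + 10^+1.31 + 10^-0.57) = 0.04611
DIC = [CO2*]/α₀ = 4.474×10^-4 / 0.04611 = 9.703 mmol/kg
CA = (α₁ + 2α₂)·DIC = (0.9415 + 2×0.01241) × 9.703 = 9.38 mmol/kg

CA = 9.38 mmol/kg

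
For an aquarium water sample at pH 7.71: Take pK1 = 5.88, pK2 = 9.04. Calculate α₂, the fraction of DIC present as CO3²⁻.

α₂ = 0.0441

α₂ = 1 / (1 + [H⁺]/K2 + [H⁺]²/(K1K2)) = 1 / (1 + 10^+1.33 + 10^-0.50)
   = 1 / (1 + 21.380 + 0.31623) = 1/22.696 = 0.04406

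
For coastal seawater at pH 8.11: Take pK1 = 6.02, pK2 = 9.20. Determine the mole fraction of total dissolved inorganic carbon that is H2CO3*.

α₀ = 0.00746

α₀ = 1 / (1 + K1/[H⁺] + K1K2/[H⁺]²) = 1 / (1 + 10^+2.09 + 10^+1.00)
   = 1 / (1 + 123.03 + 10.000) = 1/134.03 = 0.007461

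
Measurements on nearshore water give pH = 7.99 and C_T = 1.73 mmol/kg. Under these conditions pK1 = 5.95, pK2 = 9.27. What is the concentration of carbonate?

α₂ = 1 / (1 + [H⁺]/K2 + [H⁺]²/(K1K2)) = 1 / (1 + 10^+1.28 + 10^-0.76)
   = 1 / (1 + 19.055 + 0.17378) = 1/20.228 = 0.04944
[CO3²⁻] = α₂ × DIC = 0.04944 × 1.73 = 0.0855 mmol/kg

[CO3²⁻] = 0.0855 mmol/kg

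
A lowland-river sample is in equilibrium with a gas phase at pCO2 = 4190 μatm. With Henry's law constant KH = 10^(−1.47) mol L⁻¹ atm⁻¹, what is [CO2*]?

[CO2*] = 142 μmol/L

KH = 10^(−1.47) = 3.388×10^-2 mol L⁻¹ atm⁻¹
[CO2*] = KH · pCO2 = 3.388×10^-2 × 4190×10^-6 atm = 1.42×10^-4 mol/L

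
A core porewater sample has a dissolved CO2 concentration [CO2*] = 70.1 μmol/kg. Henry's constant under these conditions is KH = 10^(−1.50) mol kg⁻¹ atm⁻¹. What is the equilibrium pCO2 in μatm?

pCO2 = 2220 μatm

KH = 10^(−1.50) = 3.162×10^-2 mol kg⁻¹ atm⁻¹
pCO2 = [CO2*]/KH = 70.1×10^-6 / 3.162×10^-2 = 2.22×10^-3 atm = 2220 μatm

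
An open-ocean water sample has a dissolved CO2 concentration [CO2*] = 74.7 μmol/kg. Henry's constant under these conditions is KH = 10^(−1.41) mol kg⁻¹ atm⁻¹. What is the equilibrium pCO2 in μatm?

pCO2 = 1920 μatm

KH = 10^(−1.41) = 3.890×10^-2 mol kg⁻¹ atm⁻¹
pCO2 = [CO2*]/KH = 74.7×10^-6 / 3.890×10^-2 = 1.92×10^-3 atm = 1920 μatm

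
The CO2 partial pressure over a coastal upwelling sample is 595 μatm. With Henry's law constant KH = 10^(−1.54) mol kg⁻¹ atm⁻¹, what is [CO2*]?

[CO2*] = 17.2 μmol/kg

KH = 10^(−1.54) = 2.884×10^-2 mol kg⁻¹ atm⁻¹
[CO2*] = KH · pCO2 = 2.884×10^-2 × 595×10^-6 atm = 1.72×10^-5 mol/kg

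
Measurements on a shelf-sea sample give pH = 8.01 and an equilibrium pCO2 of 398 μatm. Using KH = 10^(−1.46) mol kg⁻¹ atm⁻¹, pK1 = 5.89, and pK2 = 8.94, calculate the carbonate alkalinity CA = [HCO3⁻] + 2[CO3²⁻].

[CO2*] = KH · pCO2 = 10^(−1.46) × 398×10^-6 = 1.380×10^-5 mol/kg
α₀ = 1/(1 + K1/[H⁺] + K1K2/[H⁺]²) = 1/(1 + 10^+2.12 + 10^+1.19) = 0.006742
DIC = [CO2*]/α₀ = 1.380×10^-5 / 0.006742 = 2.047 mmol/kg
CA = (α₁ + 2α₂)·DIC = (0.8888 + 2×0.1044) × 2.047 = 2.25 mmol/kg

CA = 2.25 mmol/kg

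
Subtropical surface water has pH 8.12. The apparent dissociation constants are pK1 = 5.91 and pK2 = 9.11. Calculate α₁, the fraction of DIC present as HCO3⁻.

α₁ = 1 / (1 + [H⁺]/K1 + K2/[H⁺]) = 1 / (1 + 10^-2.21 + 10^-0.99)
   = 1 / (1 + 0.0061660 + 0.10233) = 1/1.1085 = 0.9021

α₁ = 0.902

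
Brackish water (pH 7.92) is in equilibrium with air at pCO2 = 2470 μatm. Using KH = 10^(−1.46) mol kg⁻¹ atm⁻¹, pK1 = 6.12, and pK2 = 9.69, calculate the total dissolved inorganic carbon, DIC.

DIC = 5.58 mmol/kg

[CO2*] = KH · pCO2 = 10^(−1.46) × 2470×10^-6 = 8.564×10^-5 mol/kg
α₀ = 1/(1 + K1/[H⁺] + K1K2/[H⁺]²) = 1/(1 + 10^+1.80 + 10^+0.03) = 0.01535
DIC = [CO2*]/α₀ = 8.564×10^-5 / 0.01535 = 5.58 mmol/kg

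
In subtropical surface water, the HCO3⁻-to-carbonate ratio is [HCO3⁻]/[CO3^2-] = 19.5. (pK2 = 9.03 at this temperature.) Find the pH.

pH = 7.74

From K2 = [H⁺][CO3^2-]/[HCO3⁻]:  pH = pK2 − log₁₀([HCO3⁻]/[CO3^2-])
log₁₀(19.5) = +1.290
pH = 9.03 − (+1.290) = 7.74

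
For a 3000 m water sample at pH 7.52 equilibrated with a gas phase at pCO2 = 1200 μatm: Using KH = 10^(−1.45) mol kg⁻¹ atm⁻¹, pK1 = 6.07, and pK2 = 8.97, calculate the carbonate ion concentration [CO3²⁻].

[CO2*] = KH · pCO2 = 10^(−1.45) × 1200×10^-6 = 4.258×10^-5 mol/kg
α₀ = 1/(1 + K1/[H⁺] + K1K2/[H⁺]²) = 1/(1 + 10^+1.45 + 10^-0.00) = 0.03313
DIC = [CO2*]/α₀ = 4.258×10^-5 / 0.03313 = 1.285 mmol/kg
[CO3²⁻] = α₂·DIC; α₂ = 0.03313, so [CO3²⁻] = 0.03313 × 1.285 = 0.0426 mmol/kg

[CO3²⁻] = 0.0426 mmol/kg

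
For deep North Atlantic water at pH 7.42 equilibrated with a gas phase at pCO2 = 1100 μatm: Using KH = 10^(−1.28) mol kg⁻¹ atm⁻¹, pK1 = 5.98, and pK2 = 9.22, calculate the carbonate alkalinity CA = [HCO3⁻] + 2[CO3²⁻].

[CO2*] = KH · pCO2 = 10^(−1.28) × 1100×10^-6 = 5.773×10^-5 mol/kg
α₀ = 1/(1 + K1/[H⁺] + K1K2/[H⁺]²) = 1/(1 + 10^+1.44 + 10^-0.36) = 0.03451
DIC = [CO2*]/α₀ = 5.773×10^-5 / 0.03451 = 1.673 mmol/kg
CA = (α₁ + 2α₂)·DIC = (0.9504 + 2×0.01506) × 1.673 = 1.64 mmol/kg

CA = 1.64 mmol/kg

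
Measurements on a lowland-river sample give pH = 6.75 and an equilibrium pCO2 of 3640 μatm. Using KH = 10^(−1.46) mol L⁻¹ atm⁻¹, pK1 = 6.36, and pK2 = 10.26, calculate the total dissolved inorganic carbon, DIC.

DIC = 0.436 mmol/L

[CO2*] = KH · pCO2 = 10^(−1.46) × 3640×10^-6 = 1.262×10^-4 mol/L
α₀ = 1/(1 + K1/[H⁺] + K1K2/[H⁺]²) = 1/(1 + 10^+0.39 + 10^-3.12) = 0.2894
DIC = [CO2*]/α₀ = 1.262×10^-4 / 0.2894 = 0.436 mmol/L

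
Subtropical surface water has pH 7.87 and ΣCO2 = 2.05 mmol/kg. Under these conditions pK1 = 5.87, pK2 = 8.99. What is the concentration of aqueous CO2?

α₀ = 1 / (1 + K1/[H⁺] + K1K2/[H⁺]²) = 1 / (1 + 10^+2.00 + 10^+0.88)
   = 1 / (1 + 100.00 + 7.5858) = 1/108.59 = 0.009209
[CO2*] = α₀ × DIC = 0.009209 × 2.05 = 0.0189 mmol/kg = 18.9 μmol/kg

[CO2*] = 18.9 μmol/kg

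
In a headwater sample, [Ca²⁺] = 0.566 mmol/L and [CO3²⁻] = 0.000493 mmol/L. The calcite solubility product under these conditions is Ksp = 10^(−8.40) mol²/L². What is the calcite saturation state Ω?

Ksp = 10^(−8.40) = 3.981×10^-9
Ω = [Ca²⁺][CO3²⁻]/Ksp = (0.566×10^-3)(0.000493×10^-3) / 3.981×10^-9 = 0.0701

Ω = 0.0701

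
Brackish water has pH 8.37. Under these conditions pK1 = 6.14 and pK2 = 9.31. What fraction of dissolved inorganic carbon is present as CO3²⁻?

α₂ = 1 / (1 + [H⁺]/K2 + [H⁺]²/(K1K2)) = 1 / (1 + 10^+0.94 + 10^-1.29)
   = 1 / (1 + 8.7096 + 0.051286) = 1/9.7609 = 0.1024

α₂ = 0.102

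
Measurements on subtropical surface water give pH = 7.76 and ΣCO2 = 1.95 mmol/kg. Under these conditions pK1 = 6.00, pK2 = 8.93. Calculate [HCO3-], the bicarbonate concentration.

α₁ = 1 / (1 + [H⁺]/K1 + K2/[H⁺]) = 1 / (1 + 10^-1.76 + 10^-1.17)
   = 1 / (1 + 0.017378 + 0.067608) = 1/1.0850 = 0.9217
[HCO3⁻] = α₁ × DIC = 0.9217 × 1.95 = 1.80 mmol/kg

[HCO3⁻] = 1.80 mmol/kg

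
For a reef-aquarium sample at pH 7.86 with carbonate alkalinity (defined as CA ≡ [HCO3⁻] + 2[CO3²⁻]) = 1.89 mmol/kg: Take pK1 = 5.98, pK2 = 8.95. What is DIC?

CA = [HCO3⁻] + 2[CO3²⁻] = (α₁ + 2α₂)·DIC
At pH 7.86: [H⁺]/K1 = 10^-1.88 = 0.013183, K2/[H⁺] = 10^-1.09 = 0.081283
α₁ = 1/(1 + 0.013183 + 0.081283) = 1/1.0945 = 0.9137; α₂ = α₁·K2/[H⁺] = 0.07427
α₁ + 2α₂ = 1.0622
DIC = CA / (α₁ + 2α₂) = 1.89 / 1.0622 = 1.78 mmol/kg

DIC = 1.78 mmol/kg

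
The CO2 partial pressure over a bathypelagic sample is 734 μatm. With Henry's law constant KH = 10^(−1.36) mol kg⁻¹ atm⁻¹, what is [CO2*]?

[CO2*] = 32.0 μmol/kg

KH = 10^(−1.36) = 4.365×10^-2 mol kg⁻¹ atm⁻¹
[CO2*] = KH · pCO2 = 4.365×10^-2 × 734×10^-6 atm = 3.20×10^-5 mol/kg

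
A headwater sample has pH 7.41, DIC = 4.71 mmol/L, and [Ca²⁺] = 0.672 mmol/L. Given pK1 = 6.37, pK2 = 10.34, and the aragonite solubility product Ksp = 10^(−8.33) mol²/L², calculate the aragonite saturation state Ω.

α₂ = 1 / (1 + [H⁺]/K2 + [H⁺]²/(K1K2)) = 1 / (1 + 10^+2.93 + 10^+1.89)
   = 1 / (1 + 851.14 + 77.625) = 1/929.76 = 0.001076
[CO3²⁻] = α₂ × DIC = 0.001076 × 4.71 = 0.005066 mmol/L = 5.066 μmol/L
Ksp = 10^(−8.33) = 4.677×10^-9
Ω = [Ca²⁺][CO3²⁻]/Ksp = (0.672×10^-3)(5.066×10^-6) / 4.677×10^-9 = 0.728

Ω = 0.728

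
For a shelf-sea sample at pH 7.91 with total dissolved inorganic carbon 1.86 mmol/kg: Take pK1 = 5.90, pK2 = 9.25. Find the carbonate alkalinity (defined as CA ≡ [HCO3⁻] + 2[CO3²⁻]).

CA = [HCO3⁻] + 2[CO3²⁻] = (α₁ + 2α₂)·DIC
At pH 7.91: [H⁺]/K1 = 10^-2.01 = 0.0097724, K2/[H⁺] = 10^-1.34 = 0.045709
α₁ = 1/(1 + 0.0097724 + 0.045709) = 1/1.0555 = 0.9474; α₂ = α₁·K2/[H⁺] = 0.04331
α₁ + 2α₂ = 1.0340
CA = 1.0340 × 1.86 = 1.92 mmol/kg

CA = 1.92 mmol/kg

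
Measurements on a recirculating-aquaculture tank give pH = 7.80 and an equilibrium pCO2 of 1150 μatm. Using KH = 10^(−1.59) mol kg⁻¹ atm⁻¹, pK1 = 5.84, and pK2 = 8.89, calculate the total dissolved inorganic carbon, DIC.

DIC = 2.94 mmol/kg

[CO2*] = KH · pCO2 = 10^(−1.59) × 1150×10^-6 = 2.956×10^-5 mol/kg
α₀ = 1/(1 + K1/[H⁺] + K1K2/[H⁺]²) = 1/(1 + 10^+1.96 + 10^+0.87) = 0.01004
DIC = [CO2*]/α₀ = 2.956×10^-5 / 0.01004 = 2.94 mmol/kg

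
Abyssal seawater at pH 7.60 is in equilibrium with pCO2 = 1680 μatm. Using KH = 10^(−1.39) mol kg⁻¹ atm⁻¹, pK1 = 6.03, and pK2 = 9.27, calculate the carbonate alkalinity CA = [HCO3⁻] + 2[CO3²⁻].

[CO2*] = KH · pCO2 = 10^(−1.39) × 1680×10^-6 = 6.844×10^-5 mol/kg
α₀ = 1/(1 + K1/[H⁺] + K1K2/[H⁺]²) = 1/(1 + 10^+1.57 + 10^-0.10) = 0.02568
DIC = [CO2*]/α₀ = 6.844×10^-5 / 0.02568 = 2.666 mmol/kg
CA = (α₁ + 2α₂)·DIC = (0.9539 + 2×0.02039) × 2.666 = 2.65 mmol/kg

CA = 2.65 mmol/kg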